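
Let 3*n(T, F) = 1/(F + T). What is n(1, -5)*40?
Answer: -10/3 ≈ -3.3333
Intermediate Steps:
n(T, F) = 1/(3*(F + T))
n(1, -5)*40 = (1/(3*(-5 + 1)))*40 = ((1/3)/(-4))*40 = ((1/3)*(-1/4))*40 = -1/12*40 = -10/3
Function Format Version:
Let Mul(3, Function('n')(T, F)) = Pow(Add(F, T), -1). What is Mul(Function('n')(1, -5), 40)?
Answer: Rational(-10, 3) ≈ -3.3333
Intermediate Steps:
Function('n')(T, F) = Mul(Rational(1, 3), Pow(Add(F, T), -1))
Mul(Function('n')(1, -5), 40) = Mul(Mul(Rational(1, 3), Pow(Add(-5, 1), -1)), 40) = Mul(Mul(Rational(1, 3), Pow(-4, -1)), 40) = Mul(Mul(Rational(1, 3), Rational(-1, 4)), 40) = Mul(Rational(-1, 12), 40) = Rational(-10, 3)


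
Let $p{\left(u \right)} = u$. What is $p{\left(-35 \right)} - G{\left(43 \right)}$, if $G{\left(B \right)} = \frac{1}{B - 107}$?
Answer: $- \frac{2239}{64} \approx -34.984$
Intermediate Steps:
$G{\left(B \right)} = \frac{1}{-107 + B}$
$p{\left(-35 \right)} - G{\left(43 \right)} = -35 - \frac{1}{-107 + 43} = -35 - \frac{1}{-64} = -35 - - \frac{1}{64} = -35 + \frac{1}{64} = - \frac{2239}{64}$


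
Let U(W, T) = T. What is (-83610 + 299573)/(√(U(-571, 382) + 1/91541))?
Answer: 215963*√355674042187/11656221 ≈ 11050.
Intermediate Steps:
(-83610 + 299573)/(√(U(-571, 382) + 1/91541)) = (-83610 + 299573)/(√(382 + 1/91541)) = 215963/(√(382 + 1/91541)) = 215963/(√(34968663/91541)) = 215963/((3*√355674042187/91541)) = 215963*(√355674042187/11656221) = 215963*√355674042187/11656221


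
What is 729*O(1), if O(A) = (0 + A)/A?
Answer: 729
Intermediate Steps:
O(A) = 1 (O(A) = A/A = 1)
729*O(1) = 729*1 = 729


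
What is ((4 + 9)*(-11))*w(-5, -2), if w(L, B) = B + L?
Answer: 1001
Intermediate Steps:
((4 + 9)*(-11))*w(-5, -2) = ((4 + 9)*(-11))*(-2 - 5) = (13*(-11))*(-7) = -143*(-7) = 1001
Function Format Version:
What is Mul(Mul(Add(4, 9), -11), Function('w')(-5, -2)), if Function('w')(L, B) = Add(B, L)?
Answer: 1001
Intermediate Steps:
Mul(Mul(Add(4, 9), -11), Function('w')(-5, -2)) = Mul(Mul(Add(4, 9), -11), Add(-2, -5)) = Mul(Mul(13, -11), -7) = Mul(-143, -7) = 1001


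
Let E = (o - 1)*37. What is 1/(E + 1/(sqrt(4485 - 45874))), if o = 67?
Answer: 101071938/246817672597 + I*sqrt(41389)/246817672597 ≈ 0.0004095 + 8.2426e-10*I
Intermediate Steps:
E = 2442 (E = (67 - 1)*37 = 66*37 = 2442)
1/(E + 1/(sqrt(4485 - 45874))) = 1/(2442 + 1/(sqrt(4485 - 45874))) = 1/(2442 + 1/(sqrt(-41389))) = 1/(2442 + 1/(I*sqrt(41389))) = 1/(2442 - I*sqrt(41389)/41389)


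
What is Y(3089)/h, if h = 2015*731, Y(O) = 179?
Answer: 179/1472965 ≈ 0.00012152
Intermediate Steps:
h = 1472965
Y(3089)/h = 179/1472965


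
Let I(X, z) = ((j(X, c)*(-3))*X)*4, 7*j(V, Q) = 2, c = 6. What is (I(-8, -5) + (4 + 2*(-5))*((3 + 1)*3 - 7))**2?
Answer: 324/49 ≈ 6.6122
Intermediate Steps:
j(V, Q) = 2/7 (j(V, Q) = (1/7)*2 = 2/7)
I(X, z) = -24*X/7 (I(X, z) = (((2/7)*(-3))*X)*4 = -6*X/7*4 = -24*X/7)
(I(-8, -5) + (4 + 2*(-5))*((3 + 1)*3 - 7))**2 = (-24/7*(-8) + (4 + 2*(-5))*((3 + 1)*3 - 7))**2 = (192/7 + (4 - 10)*(4*3 - 7))**2 = (192/7 - 6*(12 - 7))**2 = (192/7 - 6*5)**2 = (192/7 - 30)**2 = (-18/7)**2 = 324/49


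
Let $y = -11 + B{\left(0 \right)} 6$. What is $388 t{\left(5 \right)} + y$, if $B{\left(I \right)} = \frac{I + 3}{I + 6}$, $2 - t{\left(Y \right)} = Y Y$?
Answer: $-8932$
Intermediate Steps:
$t{\left(Y \right)} = 2 - Y^{2}$ ($t{\left(Y \right)} = 2 - Y Y = 2 - Y^{2}$)
$B{\left(I \right)} = \frac{3 + I}{6 + I}$
$y = -8$ ($y = -11 + \frac{3 + 0}{6 + 0} \cdot 6 = -11 + \frac{1}{6} \cdot 3 \cdot 6 = -11 + \frac{1}{2} \cdot 6 = -11 + 3 = -8$)
$388 t{\left(5 \right)} + y = 388 \left(2 - 5^{2}\right) - 8 = 388 \left(2 - 25\right) - 8 = 388 \left(-23\right) - 8 = -8924 - 8 = -8932$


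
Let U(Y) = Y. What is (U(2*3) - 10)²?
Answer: 16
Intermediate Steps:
(U(2*3) - 10)² = (2*3 - 10)² = (6 - 10)² = (-4)² = 16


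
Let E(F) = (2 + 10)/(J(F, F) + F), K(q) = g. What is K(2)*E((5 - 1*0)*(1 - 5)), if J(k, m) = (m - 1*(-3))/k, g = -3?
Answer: 720/383 ≈ 1.8799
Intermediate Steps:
J(k, m) = (3 + m)/k (J(k, m) = (m + 3)/k = (3 + m)/k)
K(q) = -3
E(F) = 12/(F + (3 + F)/F) (E(F) = (2 + 10)/((3 + F)/F + F) = 12/(F + (3 + F)/F))
K(2)*E((5 - 1*0)*(1 - 5)) = -36*(5 - 1*0)*(1 - 5)/(3 + (5 - 1*0)*(1 - 5) + ((5 - 1*0)*(1 - 5))²) = -36*(5 + 0)*(-4)/(3 + (5 + 0)*(-4) + ((5 + 0)*(-4))²) = -36*5*(-4)/(3 + 5*(-4) + (5*(-4))²) = -36*(-20)/(3 - 20 + (-20)²) = -36*(-20)/(3 - 20 + 400) = -36*(-20)/383 = -3*(-240/383) = 720/383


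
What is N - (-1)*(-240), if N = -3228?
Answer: -3468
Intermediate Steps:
N - (-1)*(-240) = -3228 - (-1)*(-240) = -3228 - 1*240 = -3228 - 240 = -3468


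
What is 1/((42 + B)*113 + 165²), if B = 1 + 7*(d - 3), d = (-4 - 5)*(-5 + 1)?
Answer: 1/58187 ≈ 1.7186e-5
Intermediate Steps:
d = 36 (d = -9*(-4) = 36)
B = 232 (B = 1 + 7*(36 - 3) = 1 + 7*33 = 1 + 231 = 232)
1/((42 + B)*113 + 165²) = 1/((42 + 232)*113 + 165²) = 1/(274*113 + 27225) = 1/(30962 + 27225) = 1/58187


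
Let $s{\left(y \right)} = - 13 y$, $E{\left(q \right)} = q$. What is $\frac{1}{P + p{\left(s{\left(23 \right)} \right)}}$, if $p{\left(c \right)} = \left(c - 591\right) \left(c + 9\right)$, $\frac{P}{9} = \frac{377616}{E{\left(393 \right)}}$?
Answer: $\frac{131}{34943948} \approx 3.7489 \cdot 10^{-6}$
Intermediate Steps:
$P = \frac{1132848}{131}$ ($P = 9 \cdot \frac{377616}{393} = 9 \cdot 377616 \cdot \frac{1}{393} = 9 \cdot \frac{125872}{131} = \frac{1132848}{131} \approx 8647.7$)
$p{\left(c \right)} = \left(-591 + c\right) \left(9 + c\right)$
$\frac{1}{P + p{\left(s{\left(23 \right)} \right)}} = \frac{1}{\frac{1132848}{131} - \left(5319 - 89401 + 582 \left(-13\right) 23\right)} = \frac{1}{\frac{1132848}{131} - \left(-168699 - 89401\right)} = \frac{1}{\frac{1132848}{131} + \left(-5319 + 89401 + 174018\right)} = \frac{1}{\frac{1132848}{131} + 258100} = \frac{1}{\frac{34943948}{131}} = \frac{131}{34943948}$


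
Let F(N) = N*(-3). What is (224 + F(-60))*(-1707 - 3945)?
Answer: -2283408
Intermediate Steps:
F(N) = -3*N
(224 + F(-60))*(-1707 - 3945) = (224 - 3*(-60))*(-1707 - 3945) = (224 + 180)*(-5652) = 404*(-5652) = -2283408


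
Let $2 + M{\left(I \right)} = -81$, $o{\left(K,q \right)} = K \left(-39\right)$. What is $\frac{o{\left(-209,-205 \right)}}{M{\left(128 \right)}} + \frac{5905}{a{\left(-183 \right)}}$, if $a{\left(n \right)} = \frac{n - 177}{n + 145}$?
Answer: $\frac{1569001}{2988} \approx 525.1$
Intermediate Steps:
$o{\left(K,q \right)} = - 39 K$
$M{\left(I \right)} = -83$ ($M{\left(I \right)} = -2 - 81 = -83$)
$a{\left(n \right)} = \frac{-177 + n}{145 + n}$
$\frac{o{\left(-209,-205 \right)}}{M{\left(128 \right)}} + \frac{5905}{a{\left(-183 \right)}} = \frac{\left(-39\right) \left(-209\right)}{-83} + \frac{5905}{\frac{1}{145 - 183} \left(-177 - 183\right)} = 8151 \left(- \frac{1}{83}\right) + \frac{5905}{\frac{1}{-38} \left(-360\right)} = - \frac{8151}{83} + \frac{5905}{\left(- \frac{1}{38}\right) \left(-360\right)} = - \frac{8151}{83} + \frac{5905}{\frac{180}{19}} = - \frac{8151}{83} + 5905 \cdot \frac{19}{180} = - \frac{8151}{83} + \frac{22439}{36} = \frac{1569001}{2988}$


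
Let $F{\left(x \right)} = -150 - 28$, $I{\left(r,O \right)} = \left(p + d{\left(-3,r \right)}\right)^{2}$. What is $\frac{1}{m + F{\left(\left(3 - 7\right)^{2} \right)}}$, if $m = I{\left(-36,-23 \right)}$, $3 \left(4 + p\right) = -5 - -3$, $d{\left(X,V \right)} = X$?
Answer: $- \frac{9}{1073} \approx -0.0083877$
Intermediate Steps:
$p = - \frac{14}{3}$ ($p = -4 + \frac{-5 - -3}{3} = -4 + \frac{-5 + 3}{3} = -4 + \frac{1}{3} \left(-2\right) = -4 - \frac{2}{3} = - \frac{14}{3} \approx -4.6667$)
$I{\left(r,O \right)} = \frac{529}{9}$ ($I{\left(r,O \right)} = \left(- \frac{14}{3} - 3\right)^{2} = \left(- \frac{23}{3}\right)^{2} = \frac{529}{9}$)
$F{\left(x \right)} = -178$ ($F{\left(x \right)} = -150 - 28 = -178$)
$m = \frac{529}{9} \approx 58.778$
$\frac{1}{m + F{\left(\left(3 - 7\right)^{2} \right)}} = \frac{1}{\frac{529}{9} - 178} = \frac{1}{- \frac{1073}{9}} = - \frac{9}{1073}$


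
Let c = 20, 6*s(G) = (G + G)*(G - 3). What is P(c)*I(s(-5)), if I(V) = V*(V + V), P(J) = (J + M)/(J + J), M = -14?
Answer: 160/3 ≈ 53.333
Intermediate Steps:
s(G) = G*(-3 + G)/3 (s(G) = ((G + G)*(G - 3))/6 = ((2*G)*(-3 + G))/6 = (2*G*(-3 + G))/6 = G*(-3 + G)/3)
P(J) = (-14 + J)/(2*J) (P(J) = (J - 14)/(J + J) = (-14 + J)/((2*J)) = (-14 + J)*(1/(2*J)) = (-14 + J)/(2*J))
I(V) = 2*V² (I(V) = V*(2*V) = 2*V²)
P(c)*I(s(-5)) = ((½)*(-14 + 20)/20)*(2*((⅓)*(-5)*(-3 - 5))²) = ((½)*(1/20)*6)*(2*((⅓)*(-5)*(-8))²) = 3*(2*(40/3)²)/20 = 3*(2*(1600/9))/20 = (3/20)*(3200/9) = 160/3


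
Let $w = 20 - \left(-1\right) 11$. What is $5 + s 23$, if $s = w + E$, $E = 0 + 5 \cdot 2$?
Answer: $948$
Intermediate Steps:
$w = 31$ ($w = 20 - -11 = 20 + 11 = 31$)
$E = 10$ ($E = 0 + 10 = 10$)
$s = 41$ ($s = 31 + 10 = 41$)
$5 + s 23 = 5 + 41 \cdot 23 = 5 + 943 = 948$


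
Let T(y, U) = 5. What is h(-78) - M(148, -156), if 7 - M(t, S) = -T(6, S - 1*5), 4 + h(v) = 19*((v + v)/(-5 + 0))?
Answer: 2884/5 ≈ 576.80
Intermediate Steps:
h(v) = -4 - 38*v/5 (h(v) = -4 + 19*((v + v)/(-5 + 0)) = -4 + 19*((2*v)/(-5)) = -4 + 19*((2*v)*(-1/5)) = -4 + 19*(-2*v/5) = -4 - 38*v/5)
M(t, S) = 12 (M(t, S) = 7 - (-1)*5 = 7 - 1*(-5) = 7 + 5 = 12)
h(-78) - M(148, -156) = (-4 - 38/5*(-78)) - 1*12 = (-4 + 2964/5) - 12 = 2944/5 - 12 = 2884/5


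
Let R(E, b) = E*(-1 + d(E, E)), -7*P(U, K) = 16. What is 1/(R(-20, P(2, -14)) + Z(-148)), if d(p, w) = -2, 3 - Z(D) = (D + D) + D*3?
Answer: 1/803 ≈ 0.0012453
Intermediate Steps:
Z(D) = 3 - 5*D (Z(D) = 3 - ((D + D) + D*3) = 3 - (2*D + 3*D) = 3 - 5*D)
P(U, K) = -16/7 (P(U, K) = -⅐*16 = -16/7)
R(E, b) = -3*E (R(E, b) = E*(-1 - 2) = E*(-3) = -3*E)
1/(R(-20, P(2, -14)) + Z(-148)) = 1/(-3*(-20) + (3 - 5*(-148))) = 1/(60 + (3 + 740)) = 1/(60 + 743) = 1/803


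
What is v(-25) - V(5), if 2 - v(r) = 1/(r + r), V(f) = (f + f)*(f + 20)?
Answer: -12399/50 ≈ -247.98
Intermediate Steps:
V(f) = 2*f*(20 + f) (V(f) = (2*f)*(20 + f) = 2*f*(20 + f))
v(r) = 2 - 1/(2*r) (v(r) = 2 - 1/(r + r) = 2 - 1/(2*r))
v(-25) - V(5) = (2 - 1/2/(-25)) - 2*5*(20 + 5) = (2 - 1/2*(-1/25)) - 2*5*25 = (2 + 1/50) - 1*250 = 101/50 - 250 = -12399/50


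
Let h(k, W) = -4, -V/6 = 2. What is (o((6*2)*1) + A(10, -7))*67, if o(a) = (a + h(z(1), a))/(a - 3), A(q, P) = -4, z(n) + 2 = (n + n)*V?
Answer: -1876/9 ≈ -208.44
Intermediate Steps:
V = -12 (V = -6*2 = -12)
z(n) = -2 - 24*n (z(n) = -2 + (n + n)*(-12) = -2 + (2*n)*(-12) = -2 - 24*n)
o(a) = (-4 + a)/(-3 + a) (o(a) = (a - 4)/(a - 3) = (-4 + a)/(-3 + a))
(o((6*2)*1) + A(10, -7))*67 = ((-4 + (6*2)*1)/(-3 + (6*2)*1) - 4)*67 = ((-4 + 12*1)/(-3 + 12*1) - 4)*67 = ((-4 + 12)/(-3 + 12) - 4)*67 = (8/9 - 4)*67 = -28/9*67 = -1876/9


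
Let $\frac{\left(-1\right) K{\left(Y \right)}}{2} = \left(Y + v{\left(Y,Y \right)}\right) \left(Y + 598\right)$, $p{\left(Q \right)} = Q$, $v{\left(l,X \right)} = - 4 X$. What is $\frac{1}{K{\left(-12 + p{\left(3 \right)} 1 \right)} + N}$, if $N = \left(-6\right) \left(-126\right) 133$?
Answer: $\frac{1}{68742} \approx 1.4547 \cdot 10^{-5}$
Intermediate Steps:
$N = 100548$ ($N = 756 \cdot 133 = 100548$)
$K{\left(Y \right)} = 6 Y \left(598 + Y\right)$ ($K{\left(Y \right)} = - 2 \left(Y - 4 Y\right) \left(Y + 598\right) = - 2 - 3 Y \left(598 + Y\right) = - 2 \left(- 3 Y \left(598 + Y\right)\right) = 6 Y \left(598 + Y\right)$)
$\frac{1}{K{\left(-12 + p{\left(3 \right)} 1 \right)} + N} = \frac{1}{6 \left(-12 + 3 \cdot 1\right) \left(598 + \left(-12 + 3 \cdot 1\right)\right) + 100548} = \frac{1}{6 \left(-12 + 3\right) \left(598 + \left(-12 + 3\right)\right) + 100548} = \frac{1}{6 \left(-9\right) \left(598 - 9\right) + 100548} = \frac{1}{6 \left(-9\right) 589 + 100548} = \frac{1}{-31806 + 100548} = \frac{1}{68742}$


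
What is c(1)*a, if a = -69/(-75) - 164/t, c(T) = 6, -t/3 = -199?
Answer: 19262/4975 ≈ 3.8718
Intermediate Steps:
t = 597 (t = -3*(-199) = 597)
a = 9631/14925 (a = -69/(-75) - 164/597 = -69*(-1/75) - 164*1/597 = 23/25 - 164/597 = 9631/14925 ≈ 0.64529)
c(1)*a = 6*(9631/14925) = 19262/4975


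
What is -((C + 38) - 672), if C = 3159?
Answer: -2525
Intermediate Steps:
-((C + 38) - 672) = -((3159 + 38) - 672) = -(3197 - 672) = -1*2525 = -2525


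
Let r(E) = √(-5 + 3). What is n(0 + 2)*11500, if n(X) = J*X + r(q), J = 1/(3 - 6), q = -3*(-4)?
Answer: -23000/3 + 11500*I*√2 ≈ -7666.7 + 16263.0*I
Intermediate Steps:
q = 12
r(E) = I*√2 (r(E) = √(-2) = I*√2)
J = -⅓ (J = 1/(-3) = -⅓ ≈ -0.33333)
n(X) = -X/3 + I*√2
n(0 + 2)*11500 = (-(0 + 2)/3 + I*√2)*11500 = (-⅓*2 + I*√2)*11500 = (-⅔ + I*√2)*11500 = -23000/3 + 11500*I*√2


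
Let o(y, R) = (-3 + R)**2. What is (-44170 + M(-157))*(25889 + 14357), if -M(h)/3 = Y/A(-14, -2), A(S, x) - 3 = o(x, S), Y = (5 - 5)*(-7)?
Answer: -1777665820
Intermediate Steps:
Y = 0 (Y = 0*(-7) = 0)
A(S, x) = 3 + (-3 + S)**2
M(h) = 0 (M(h) = -0/(3 + (-3 - 14)**2) = -0/(3 + (-17)**2) = -0/(3 + 289) = -0/292 = -3*0 = 0)
(-44170 + M(-157))*(25889 + 14357) = (-44170 + 0)*(25889 + 14357) = -44170*40246 = -1777665820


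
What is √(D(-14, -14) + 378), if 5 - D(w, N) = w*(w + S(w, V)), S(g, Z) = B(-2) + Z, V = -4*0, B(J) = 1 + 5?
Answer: √271 ≈ 16.462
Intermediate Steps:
B(J) = 6
V = 0
S(g, Z) = 6 + Z
D(w, N) = 5 - w*(6 + w) (D(w, N) = 5 - w*(w + (6 + 0)) = 5 - w*(w + 6) = 5 - w*(6 + w))
√(D(-14, -14) + 378) = √((5 - 1*(-14)² - 6*(-14)) + 378) = √((5 - 1*196 + 84) + 378) = √((5 - 196 + 84) + 378) = √(-107 + 378) = √271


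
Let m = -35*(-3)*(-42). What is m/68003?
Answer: -4410/68003 ≈ -0.064850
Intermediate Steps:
m = -4410 (m = 105*(-42) = -4410)
m/68003 = -4410/68003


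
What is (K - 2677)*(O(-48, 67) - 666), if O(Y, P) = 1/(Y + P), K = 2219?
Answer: 5795074/19 ≈ 3.0500e+5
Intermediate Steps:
O(Y, P) = 1/(P + Y)
(K - 2677)*(O(-48, 67) - 666) = (2219 - 2677)*(1/(67 - 48) - 666) = -458*(1/19 - 666) = -458*(-12653/19) = 5795074/19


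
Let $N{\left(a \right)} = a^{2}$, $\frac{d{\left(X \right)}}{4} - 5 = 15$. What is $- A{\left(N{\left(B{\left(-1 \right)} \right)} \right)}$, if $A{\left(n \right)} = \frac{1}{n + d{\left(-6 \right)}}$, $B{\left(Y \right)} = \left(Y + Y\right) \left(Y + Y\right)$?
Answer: $- \frac{1}{96} \approx -0.010417$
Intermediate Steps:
$B{\left(Y \right)} = 4 Y^{2}$ ($B{\left(Y \right)} = 2 Y 2 Y = 4 Y^{2}$)
$d{\left(X \right)} = 80$ ($d{\left(X \right)} = 20 + 4 \cdot 15 = 20 + 60 = 80$)
$A{\left(n \right)} = \frac{1}{80 + n}$ ($A{\left(n \right)} = \frac{1}{n + 80} = \frac{1}{80 + n}$)
$- A{\left(N{\left(B{\left(-1 \right)} \right)} \right)} = - \frac{1}{80 + \left(4 \left(-1\right)^{2}\right)^{2}} = - \frac{1}{80 + \left(4 \cdot 1\right)^{2}} = - \frac{1}{80 + 4^{2}} = - \frac{1}{80 + 16} = - \frac{1}{96}$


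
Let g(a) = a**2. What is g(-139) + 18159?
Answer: 37480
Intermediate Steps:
g(-139) + 18159 = (-139)**2 + 18159 = 19321 + 18159 = 37480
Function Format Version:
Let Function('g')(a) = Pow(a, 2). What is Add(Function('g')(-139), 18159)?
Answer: 37480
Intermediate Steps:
Add(Function('g')(-139), 18159) = Add(Pow(-139, 2), 18159) = Add(19321, 18159) = 37480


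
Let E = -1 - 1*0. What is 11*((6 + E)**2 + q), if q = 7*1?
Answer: 352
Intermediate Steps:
q = 7
E = -1 (E = -1 + 0 = -1)
11*((6 + E)**2 + q) = 11*((6 - 1)**2 + 7) = 11*(5**2 + 7) = 11*(25 + 7) = 11*32 = 352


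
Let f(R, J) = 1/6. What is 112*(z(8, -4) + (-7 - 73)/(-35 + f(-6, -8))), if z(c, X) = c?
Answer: 241024/209 ≈ 1153.2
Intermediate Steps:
f(R, J) = ⅙ (f(R, J) = 1*(⅙) = ⅙)
112*(z(8, -4) + (-7 - 73)/(-35 + f(-6, -8))) = 112*(8 + (-7 - 73)/(-35 + ⅙)) = 112*(8 - 80/(-209/6)) = 112*(8 - 80*(-6/209)) = 112*(8 + 480/209) = 112*(2152/209) = 241024/209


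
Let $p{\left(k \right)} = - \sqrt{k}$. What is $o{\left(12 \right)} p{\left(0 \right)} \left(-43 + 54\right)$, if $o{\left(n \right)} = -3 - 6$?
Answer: $0$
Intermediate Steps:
$o{\left(n \right)} = -9$
$o{\left(12 \right)} p{\left(0 \right)} \left(-43 + 54\right) = - 9 - \sqrt{0} \left(-43 + 54\right) = - 9 \left(-1\right) 0 \cdot 11 = - 9 \cdot 0 \cdot 11 = \left(-9\right) 0 = 0$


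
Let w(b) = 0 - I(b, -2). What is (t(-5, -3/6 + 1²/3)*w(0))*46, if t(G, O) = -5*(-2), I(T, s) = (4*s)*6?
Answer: 22080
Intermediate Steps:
I(T, s) = 24*s
w(b) = 48 (w(b) = 0 - 24*(-2) = 0 - 1*(-48) = 0 + 48 = 48)
t(G, O) = 10
(t(-5, -3/6 + 1²/3)*w(0))*46 = (10*48)*46 = 480*46 = 22080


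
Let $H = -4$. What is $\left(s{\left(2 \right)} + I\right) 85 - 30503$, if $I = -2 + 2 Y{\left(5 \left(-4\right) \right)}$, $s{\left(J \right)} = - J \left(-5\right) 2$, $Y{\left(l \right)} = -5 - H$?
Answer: $-29143$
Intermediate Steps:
$Y{\left(l \right)} = -1$ ($Y{\left(l \right)} = -5 - -4 = -5 + 4 = -1$)
$s{\left(J \right)} = 10 J$ ($s{\left(J \right)} = - - 5 J 2 = - \left(-10\right) J = 10 J$)
$I = -4$ ($I = -2 + 2 \left(-1\right) = -2 - 2 = -4$)
$\left(s{\left(2 \right)} + I\right) 85 - 30503 = \left(10 \cdot 2 - 4\right) 85 - 30503 = \left(20 - 4\right) 85 - 30503 = 16 \cdot 85 - 30503 = 1360 - 30503 = -29143$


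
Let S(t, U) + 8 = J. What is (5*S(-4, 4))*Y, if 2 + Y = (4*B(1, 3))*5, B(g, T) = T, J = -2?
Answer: -2900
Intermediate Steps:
S(t, U) = -10 (S(t, U) = -8 - 2 = -10)
Y = 58 (Y = -2 + (4*3)*5 = -2 + 12*5 = -2 + 60 = 58)
(5*S(-4, 4))*Y = (5*(-10))*58 = -50*58 = -2900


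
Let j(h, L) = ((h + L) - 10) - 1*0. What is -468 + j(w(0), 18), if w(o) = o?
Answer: -460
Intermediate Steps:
j(h, L) = -10 + L + h (j(h, L) = ((L + h) - 10) + 0 = (-10 + L + h) + 0 = -10 + L + h)
-468 + j(w(0), 18) = -468 + (-10 + 18 + 0) = -468 + 8 = -460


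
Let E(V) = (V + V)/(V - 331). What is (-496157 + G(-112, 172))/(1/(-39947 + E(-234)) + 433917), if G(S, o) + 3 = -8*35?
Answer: -800317555020/699523391551 ≈ -1.1441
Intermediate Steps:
G(S, o) = -283 (G(S, o) = -3 - 8*35 = -3 - 280 = -283)
E(V) = 2*V/(-331 + V) (E(V) = (2*V)/(-331 + V) = 2*V/(-331 + V))
(-496157 + G(-112, 172))/(1/(-39947 + E(-234)) + 433917) = (-496157 - 283)/(1/(-39947 + 2*(-234)/(-331 - 234)) + 433917) = -496440/(1/(-39947 + 2*(-234)/(-565)) + 433917) = -496440/(1/(-39947 + 2*(-234)*(-1/565)) + 433917) = -496440/(1/(-39947 + 468/565) + 433917) = -496440/(1/(-22569587/565) + 433917) = -496440/(-565/22569587 + 433917) = -496440/9793327481714/22569587 = -496440*22569587/9793327481714 = -800317555020/699523391551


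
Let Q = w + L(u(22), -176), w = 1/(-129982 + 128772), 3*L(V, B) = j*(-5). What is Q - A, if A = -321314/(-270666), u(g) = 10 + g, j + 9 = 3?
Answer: 131181727/14886630 ≈ 8.8120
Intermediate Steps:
j = -6 (j = -9 + 3 = -6)
L(V, B) = 10 (L(V, B) = (-6*(-5))/3 = (1/3)*30 = 10)
w = -1/1210 (w = 1/(-1210) = -1/1210 ≈ -0.00082645)
Q = 12099/1210 (Q = -1/1210 + 10 = 12099/1210 ≈ 9.9992)
A = 160657/135333 (A = -321314*(-1)/270666 = -1*(-160657/135333) = 160657/135333 ≈ 1.1871)
Q - A = 12099/1210 - 1*160657/135333 = 12099/1210 - 160657/135333 = 131181727/14886630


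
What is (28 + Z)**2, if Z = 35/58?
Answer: 2752281/3364 ≈ 818.16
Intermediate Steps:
Z = 35/58 (Z = 35*(1/58) = 35/58 ≈ 0.60345)
(28 + Z)**2 = (28 + 35/58)**2 = (1659/58)**2 = 2752281/3364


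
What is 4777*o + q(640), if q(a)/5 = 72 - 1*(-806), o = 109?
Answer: 525083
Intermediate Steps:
q(a) = 4390 (q(a) = 5*(72 - 1*(-806)) = 5*(72 + 806) = 5*878 = 4390)
4777*o + q(640) = 4777*109 + 4390 = 520693 + 4390 = 525083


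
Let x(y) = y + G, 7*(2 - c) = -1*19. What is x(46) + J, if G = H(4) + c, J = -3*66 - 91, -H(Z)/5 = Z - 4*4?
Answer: -1248/7 ≈ -178.29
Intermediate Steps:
H(Z) = 80 - 5*Z (H(Z) = -5*(Z - 4*4) = -5*(Z - 16) = -5*(-16 + Z) = 80 - 5*Z)
c = 33/7 (c = 2 - (-1)*19/7 = 2 - ⅐*(-19) = 2 + 19/7 = 33/7 ≈ 4.7143)
J = -289 (J = -198 - 91 = -289)
G = 453/7 (G = (80 - 5*4) + 33/7 = (80 - 20) + 33/7 = 60 + 33/7 = 453/7 ≈ 64.714)
x(y) = 453/7 + y (x(y) = y + 453/7 = 453/7 + y)
x(46) + J = (453/7 + 46) - 289 = 775/7 - 289 = -1248/7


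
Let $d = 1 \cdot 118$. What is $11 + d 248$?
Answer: $29275$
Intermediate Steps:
$d = 118$
$11 + d 248 = 11 + 118 \cdot 248 = 11 + 29264 = 29275$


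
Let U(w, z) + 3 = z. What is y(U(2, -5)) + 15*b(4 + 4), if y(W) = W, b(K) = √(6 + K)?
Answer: -8 + 15*√14 ≈ 48.125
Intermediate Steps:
U(w, z) = -3 + z
y(U(2, -5)) + 15*b(4 + 4) = (-3 - 5) + 15*√(6 + (4 + 4)) = -8 + 15*√(6 + 8) = -8 + 15*√14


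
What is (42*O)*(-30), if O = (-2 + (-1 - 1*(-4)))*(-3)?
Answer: 3780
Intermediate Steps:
O = -3 (O = (-2 + (-1 + 4))*(-3) = (-2 + 3)*(-3) = 1*(-3) = -3)
(42*O)*(-30) = (42*(-3))*(-30) = -126*(-30) = 3780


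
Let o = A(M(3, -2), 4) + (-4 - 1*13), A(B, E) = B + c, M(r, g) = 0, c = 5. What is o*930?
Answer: -11160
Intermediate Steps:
A(B, E) = 5 + B (A(B, E) = B + 5 = 5 + B)
o = -12 (o = (5 + 0) + (-4 - 1*13) = 5 + (-4 - 13) = 5 - 17 = -12)
o*930 = -12*930 = -11160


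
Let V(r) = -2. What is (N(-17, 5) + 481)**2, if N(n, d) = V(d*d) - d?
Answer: 224676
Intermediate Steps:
N(n, d) = -2 - d
(N(-17, 5) + 481)**2 = ((-2 - 1*5) + 481)**2 = ((-2 - 5) + 481)**2 = (-7 + 481)**2 = 474**2 = 224676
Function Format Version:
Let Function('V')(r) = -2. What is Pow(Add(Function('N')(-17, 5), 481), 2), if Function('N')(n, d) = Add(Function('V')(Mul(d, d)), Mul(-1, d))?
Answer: 224676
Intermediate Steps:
Function('N')(n, d) = Add(-2, Mul(-1, d))
Pow(Add(Function('N')(-17, 5), 481), 2) = Pow(Add(Add(-2, Mul(-1, 5)), 481), 2) = Pow(Add(Add(-2, -5), 481), 2) = Pow(Add(-7, 481), 2) = Pow(474, 2) = 224676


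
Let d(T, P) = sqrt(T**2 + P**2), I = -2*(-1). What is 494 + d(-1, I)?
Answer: 494 + sqrt(5) ≈ 496.24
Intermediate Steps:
I = 2
d(T, P) = sqrt(P**2 + T**2)
494 + d(-1, I) = 494 + sqrt(2**2 + (-1)**2) = 494 + sqrt(4 + 1) = 494 + sqrt(5)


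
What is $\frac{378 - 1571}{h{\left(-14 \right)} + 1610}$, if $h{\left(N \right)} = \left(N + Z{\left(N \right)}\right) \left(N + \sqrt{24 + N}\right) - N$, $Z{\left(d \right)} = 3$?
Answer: $- \frac{1060577}{1580037} - \frac{13123 \sqrt{10}}{3160074} \approx -0.68437$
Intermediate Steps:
$h{\left(N \right)} = - N + \left(3 + N\right) \left(N + \sqrt{24 + N}\right)$ ($h{\left(N \right)} = \left(N + 3\right) \left(N + \sqrt{24 + N}\right) - N = \left(3 + N\right) \left(N + \sqrt{24 + N}\right) - N = - N + \left(3 + N\right) \left(N + \sqrt{24 + N}\right)$)
$\frac{378 - 1571}{h{\left(-14 \right)} + 1610} = \frac{378 - 1571}{\left(\left(-14\right)^{2} + 2 \left(-14\right) + 3 \sqrt{24 - 14} - 14 \sqrt{24 - 14}\right) + 1610} = - \frac{1193}{\left(196 - 28 + 3 \sqrt{10} - 14 \sqrt{10}\right) + 1610} = - \frac{1193}{\left(168 - 11 \sqrt{10}\right) + 1610} = - \frac{1193}{1778 - 11 \sqrt{10}}$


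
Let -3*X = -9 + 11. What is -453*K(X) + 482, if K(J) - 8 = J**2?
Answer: -10030/3 ≈ -3343.3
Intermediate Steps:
X = -2/3 (X = -(-9 + 11)/3 = -1/3*2 = -2/3 ≈ -0.66667)
K(J) = 8 + J**2
-453*K(X) + 482 = -453*(8 + (-2/3)**2) + 482 = -453*(8 + 4/9) + 482 = -453*76/9 + 482 = -11476/3 + 482 = -10030/3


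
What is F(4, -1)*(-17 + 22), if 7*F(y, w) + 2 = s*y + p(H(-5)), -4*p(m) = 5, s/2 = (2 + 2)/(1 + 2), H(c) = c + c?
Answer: 445/84 ≈ 5.2976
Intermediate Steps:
H(c) = 2*c
s = 8/3 (s = 2*((2 + 2)/(1 + 2)) = 2*(4/3) = 8/3 ≈ 2.6667)
p(m) = -5/4 (p(m) = -¼*5 = -5/4)
F(y, w) = -13/28 + 8*y/21 (F(y, w) = -2/7 + (8*y/3 - 5/4)/7 = -2/7 + (-5/4 + 8*y/3)/7 = -2/7 + (-5/28 + 8*y/21) = -13/28 + 8*y/21)
F(4, -1)*(-17 + 22) = (-13/28 + (8/21)*4)*(-17 + 22) = (-13/28 + 32/21)*5 = (89/84)*5 = 445/84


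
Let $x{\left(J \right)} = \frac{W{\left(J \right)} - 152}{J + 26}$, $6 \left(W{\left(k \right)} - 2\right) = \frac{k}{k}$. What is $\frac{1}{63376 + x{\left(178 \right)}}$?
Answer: $\frac{1224}{77571325} \approx 1.5779 \cdot 10^{-5}$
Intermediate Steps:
$W{\left(k \right)} = \frac{13}{6}$ ($W{\left(k \right)} = 2 + \frac{k \frac{1}{k}}{6} = 2 + \frac{1}{6} \cdot 1 = 2 + \frac{1}{6} = \frac{13}{6}$)
$x{\left(J \right)} = - \frac{899}{6 \left(26 + J\right)}$ ($x{\left(J \right)} = \frac{\frac{13}{6} - 152}{J + 26} = - \frac{899}{6 \left(26 + J\right)}$)
$\frac{1}{63376 + x{\left(178 \right)}} = \frac{1}{63376 - \frac{899}{156 + 6 \cdot 178}} = \frac{1}{63376 - \frac{899}{156 + 1068}} = \frac{1}{63376 - \frac{899}{1224}} = \frac{1}{\frac{77571325}{1224}} = \frac{1224}{77571325}$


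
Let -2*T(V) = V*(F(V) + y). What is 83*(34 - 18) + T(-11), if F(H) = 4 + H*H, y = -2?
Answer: 4009/2 ≈ 2004.5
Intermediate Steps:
F(H) = 4 + H²
T(V) = -V*(2 + V²)/2 (T(V) = -V*((4 + V²) - 2)/2 = -V*(2 + V²)/2)
83*(34 - 18) + T(-11) = 83*(34 - 18) + (-1*(-11) - ½*(-11)³) = 83*16 + (11 - ½*(-1331)) = 1328 + (11 + 1331/2) = 1328 + 1353/2 = 4009/2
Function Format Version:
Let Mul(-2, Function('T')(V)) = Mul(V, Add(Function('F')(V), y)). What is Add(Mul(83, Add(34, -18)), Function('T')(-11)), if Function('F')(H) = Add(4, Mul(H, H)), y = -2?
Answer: Rational(4009, 2) ≈ 2004.5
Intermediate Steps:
Function('F')(H) = Add(4, Pow(H, 2))
Function('T')(V) = Mul(Rational(-1, 2), V, Add(2, Pow(V, 2))) (Function('T')(V) = Mul(Rational(-1, 2), Mul(V, Add(Add(4, Pow(V, 2)), -2))) = Mul(Rational(-1, 2), Mul(V, Add(2, Pow(V, 2)))) = Mul(Rational(-1, 2), V, Add(2, Pow(V, 2))))
Add(Mul(83, Add(34, -18)), Function('T')(-11)) = Add(Mul(83, Add(34, -18)), Add(Mul(-1, -11), Mul(Rational(-1, 2), Pow(-11, 3)))) = Add(Mul(83, 16), Add(11, Mul(Rational(-1, 2), -1331))) = Add(1328, Add(11, Rational(1331, 2))) = Add(1328, Rational(1353, 2)) = Rational(4009, 2)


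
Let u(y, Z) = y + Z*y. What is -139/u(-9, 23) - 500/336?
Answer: -1277/1512 ≈ -0.84458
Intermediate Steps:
-139/u(-9, 23) - 500/336 = -139*(-1/(9*(1 + 23))) - 500/336 = -139/((-9*24)) - 500*1/336 = -139/(-216) - 125/84 = -139*(-1/216) - 125/84 = 139/216 - 125/84 = -1277/1512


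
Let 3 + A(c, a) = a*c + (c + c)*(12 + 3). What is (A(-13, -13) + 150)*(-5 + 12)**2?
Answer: -3626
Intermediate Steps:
A(c, a) = -3 + 30*c + a*c (A(c, a) = -3 + (a*c + (c + c)*(12 + 3)) = -3 + (a*c + (2*c)*15) = -3 + (a*c + 30*c) = -3 + (30*c + a*c) = -3 + 30*c + a*c)
(A(-13, -13) + 150)*(-5 + 12)**2 = ((-3 + 30*(-13) - 13*(-13)) + 150)*(-5 + 12)**2 = ((-3 - 390 + 169) + 150)*7**2 = (-224 + 150)*49 = -74*49 = -3626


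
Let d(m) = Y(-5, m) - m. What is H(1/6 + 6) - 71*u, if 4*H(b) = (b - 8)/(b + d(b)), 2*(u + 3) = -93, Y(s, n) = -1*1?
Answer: 84359/24 ≈ 3515.0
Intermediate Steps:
Y(s, n) = -1
u = -99/2 (u = -3 + (½)*(-93) = -3 - 93/2 = -99/2 ≈ -49.500)
d(m) = -1 - m
H(b) = 2 - b/4 (H(b) = ((b - 8)/(b + (-1 - b)))/4 = ((-8 + b)/(-1))/4 = ((-8 + b)*(-1))/4 = (8 - b)/4 = 2 - b/4)
H(1/6 + 6) - 71*u = (2 - (1/6 + 6)/4) - 71*(-99/2) = (2 - (1*(⅙) + 6)/4) + 7029/2 = (2 - (⅙ + 6)/4) + 7029/2 = (2 - ¼*37/6) + 7029/2 = (2 - 37/24) + 7029/2 = 11/24 + 7029/2 = 84359/24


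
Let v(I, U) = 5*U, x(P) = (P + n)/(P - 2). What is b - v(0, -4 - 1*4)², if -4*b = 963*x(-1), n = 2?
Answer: -6079/4 ≈ -1519.8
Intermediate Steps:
x(P) = (2 + P)/(-2 + P) (x(P) = (P + 2)/(P - 2) = (2 + P)/(-2 + P))
b = 321/4 (b = -963*(2 - 1)/(-2 - 1)/4 = -963*1/(-3)/4 = -963*(-⅓*1)/4 = -963*(-1)/(4*3) = -¼*(-321) = 321/4 ≈ 80.250)
b - v(0, -4 - 1*4)² = 321/4 - (5*(-4 - 1*4))² = 321/4 - (5*(-4 - 4))² = 321/4 - (5*(-8))² = 321/4 - 1*(-40)² = 321/4 - 1*1600 = 321/4 - 1600 = -6079/4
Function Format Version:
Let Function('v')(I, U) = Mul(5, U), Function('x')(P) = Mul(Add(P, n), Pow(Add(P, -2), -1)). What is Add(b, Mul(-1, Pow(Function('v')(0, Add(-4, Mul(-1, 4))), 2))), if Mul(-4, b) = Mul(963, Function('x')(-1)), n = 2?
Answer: Rational(-6079, 4) ≈ -1519.8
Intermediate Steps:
Function('x')(P) = Mul(Pow(Add(-2, P), -1), Add(2, P)) (Function('x')(P) = Mul(Add(P, 2), Pow(Add(P, -2), -1)) = Mul(Add(2, P), Pow(Add(-2, P), -1)) = Mul(Pow(Add(-2, P), -1), Add(2, P)))
b = Rational(321, 4) (b = Mul(Rational(-1, 4), Mul(963, Mul(Pow(Add(-2, -1), -1), Add(2, -1)))) = Mul(Rational(-1, 4), Mul(963, Mul(Pow(-3, -1), 1))) = Mul(Rational(-1, 4), Mul(963, Mul(Rational(-1, 3), 1))) = Mul(Rational(-1, 4), Mul(963, Rational(-1, 3))) = Mul(Rational(-1, 4), -321) = Rational(321, 4) ≈ 80.250)
Add(b, Mul(-1, Pow(Function('v')(0, Add(-4, Mul(-1, 4))), 2))) = Add(Rational(321, 4), Mul(-1, Pow(Mul(5, Add(-4, Mul(-1, 4))), 2))) = Add(Rational(321, 4), Mul(-1, Pow(Mul(5, Add(-4, -4)), 2))) = Add(Rational(321, 4), Mul(-1, Pow(Mul(5, -8), 2))) = Add(Rational(321, 4), Mul(-1, Pow(-40, 2))) = Add(Rational(321, 4), Mul(-1, 1600)) = Add(Rational(321, 4), -1600) = Rational(-6079, 4)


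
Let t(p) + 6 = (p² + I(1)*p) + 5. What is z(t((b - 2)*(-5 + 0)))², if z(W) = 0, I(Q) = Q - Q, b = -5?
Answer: 0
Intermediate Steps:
I(Q) = 0
t(p) = -1 + p² (t(p) = -6 + ((p² + 0*p) + 5) = -6 + ((p² + 0) + 5) = -6 + (p² + 5) = -6 + (5 + p²) = -1 + p²)
z(t((b - 2)*(-5 + 0)))² = 0² = 0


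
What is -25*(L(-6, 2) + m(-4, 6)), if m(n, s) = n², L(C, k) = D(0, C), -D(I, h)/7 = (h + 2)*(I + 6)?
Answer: -4600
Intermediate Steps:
D(I, h) = -7*(2 + h)*(6 + I) (D(I, h) = -7*(h + 2)*(I + 6) = -7*(2 + h)*(6 + I))
L(C, k) = -84 - 42*C (L(C, k) = -84 - 42*C - 14*0 - 7*0*C = -84 - 42*C + 0 + 0 = -84 - 42*C)
-25*(L(-6, 2) + m(-4, 6)) = -25*((-84 - 42*(-6)) + (-4)²) = -25*((-84 + 252) + 16) = -25*(168 + 16) = -25*184 = -4600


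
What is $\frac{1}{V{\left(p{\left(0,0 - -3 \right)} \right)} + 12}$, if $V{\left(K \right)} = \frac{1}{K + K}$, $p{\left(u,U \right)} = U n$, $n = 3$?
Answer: $\frac{18}{217} \approx 0.082949$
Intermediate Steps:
$p{\left(u,U \right)} = 3 U$ ($p{\left(u,U \right)} = U 3 = 3 U$)
$V{\left(K \right)} = \frac{1}{2 K}$
$\frac{1}{V{\left(p{\left(0,0 - -3 \right)} \right)} + 12} = \frac{1}{\frac{1}{2 \cdot 3 \left(0 - -3\right)} + 12} = \frac{1}{\frac{1}{2 \cdot 3 \left(0 + 3\right)} + 12} = \frac{1}{\frac{1}{2 \cdot 3 \cdot 3} + 12} = \frac{1}{\frac{1}{2 \cdot 9} + 12} = \frac{1}{\frac{1}{2} \cdot \frac{1}{9} + 12} = \frac{1}{\frac{1}{18} + 12} = \frac{1}{\frac{217}{18}} = \frac{18}{217}$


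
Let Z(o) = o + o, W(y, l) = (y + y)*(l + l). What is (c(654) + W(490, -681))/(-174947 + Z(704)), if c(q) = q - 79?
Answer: 1334185/173539 ≈ 7.6881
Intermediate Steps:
c(q) = -79 + q
W(y, l) = 4*l*y (W(y, l) = (2*y)*(2*l) = 4*l*y)
Z(o) = 2*o
(c(654) + W(490, -681))/(-174947 + Z(704)) = ((-79 + 654) + 4*(-681)*490)/(-174947 + 2*704) = (575 - 1334760)/(-174947 + 1408) = -1334185/(-173539) = -1334185*(-1/173539) = 1334185/173539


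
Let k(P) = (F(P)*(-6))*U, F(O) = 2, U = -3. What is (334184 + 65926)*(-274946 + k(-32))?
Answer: -109994240100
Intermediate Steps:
k(P) = 36 (k(P) = (2*(-6))*(-3) = -12*(-3) = 36)
(334184 + 65926)*(-274946 + k(-32)) = (334184 + 65926)*(-274946 + 36) = 400110*(-274910) = -109994240100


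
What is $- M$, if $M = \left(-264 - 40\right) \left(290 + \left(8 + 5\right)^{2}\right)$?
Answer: $139536$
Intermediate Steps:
$M = -139536$ ($M = \left(-264 - 40\right) \left(290 + 13^{2}\right) = - 304 \left(290 + 169\right) = \left(-304\right) 459 = -139536$)
$- M = \left(-1\right) \left(-139536\right) = 139536$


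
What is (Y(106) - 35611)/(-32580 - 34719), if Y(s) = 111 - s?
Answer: 35606/67299 ≈ 0.52907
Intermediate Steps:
(Y(106) - 35611)/(-32580 - 34719) = ((111 - 1*106) - 35611)/(-32580 - 34719) = ((111 - 106) - 35611)/(-67299) = (5 - 35611)*(-1/67299) = -35606*(-1/67299) = 35606/67299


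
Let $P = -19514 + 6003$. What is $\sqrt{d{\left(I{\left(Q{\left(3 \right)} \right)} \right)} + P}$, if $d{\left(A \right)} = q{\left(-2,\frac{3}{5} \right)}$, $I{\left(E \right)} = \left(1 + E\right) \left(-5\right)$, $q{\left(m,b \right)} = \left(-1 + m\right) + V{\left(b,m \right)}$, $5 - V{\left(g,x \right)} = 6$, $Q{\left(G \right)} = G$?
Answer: $i \sqrt{13515} \approx 116.25 i$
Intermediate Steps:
$V{\left(g,x \right)} = -1$ ($V{\left(g,x \right)} = 5 - 6 = -1$)
$q{\left(m,b \right)} = -2 + m$ ($q{\left(m,b \right)} = \left(-1 + m\right) - 1 = -2 + m$)
$I{\left(E \right)} = -5 - 5 E$
$d{\left(A \right)} = -4$ ($d{\left(A \right)} = -2 - 2 = -4$)
$P = -13511$
$\sqrt{d{\left(I{\left(Q{\left(3 \right)} \right)} \right)} + P} = \sqrt{-4 - 13511} = \sqrt{-13515} = i \sqrt{13515}$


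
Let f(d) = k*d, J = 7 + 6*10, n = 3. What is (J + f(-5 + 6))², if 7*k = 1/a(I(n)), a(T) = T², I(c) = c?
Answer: 17825284/3969 ≈ 4491.1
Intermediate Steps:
J = 67 (J = 7 + 60 = 67)
k = 1/63 (k = 1/(7*(3²)) = (⅐)/9 = (⅐)*(⅑) = 1/63 ≈ 0.015873)
f(d) = d/63
(J + f(-5 + 6))² = (67 + (-5 + 6)/63)² = (67 + (1/63)*1)² = (67 + 1/63)² = (4222/63)² = 17825284/3969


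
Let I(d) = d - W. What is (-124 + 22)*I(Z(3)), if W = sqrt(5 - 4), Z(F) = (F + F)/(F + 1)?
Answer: -51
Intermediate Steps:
Z(F) = 2*F/(1 + F) (Z(F) = (2*F)/(1 + F) = 2*F/(1 + F))
W = 1 (W = sqrt(1) = 1)
I(d) = -1 + d (I(d) = d - 1*1 = d - 1 = -1 + d)
(-124 + 22)*I(Z(3)) = (-124 + 22)*(-1 + 2*3/(1 + 3)) = -102*(-1 + 2*3/4) = -102*(-1 + 2*3*(1/4)) = -102*(-1 + 3/2) = -102*1/2 = -51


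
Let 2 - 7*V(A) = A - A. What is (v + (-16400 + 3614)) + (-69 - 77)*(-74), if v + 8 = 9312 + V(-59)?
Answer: 51256/7 ≈ 7322.3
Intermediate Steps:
V(A) = 2/7 (V(A) = 2/7 - (A - A)/7 = 2/7 - ⅐*0 = 2/7 + 0 = 2/7)
v = 65130/7 (v = -8 + (9312 + 2/7) = -8 + 65186/7 = 65130/7 ≈ 9304.3)
(v + (-16400 + 3614)) + (-69 - 77)*(-74) = (65130/7 + (-16400 + 3614)) + (-69 - 77)*(-74) = (65130/7 - 12786) - 146*(-74) = -24372/7 + 10804 = 51256/7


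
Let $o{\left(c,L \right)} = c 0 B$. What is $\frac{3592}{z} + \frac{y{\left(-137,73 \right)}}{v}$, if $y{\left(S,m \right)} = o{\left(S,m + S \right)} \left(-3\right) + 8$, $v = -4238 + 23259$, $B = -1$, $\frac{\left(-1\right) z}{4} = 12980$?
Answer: $- \frac{8488509}{123446290} \approx -0.068763$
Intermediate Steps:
$z = -51920$ ($z = \left(-4\right) 12980 = -51920$)
$v = 19021$
$o{\left(c,L \right)} = 0$ ($o{\left(c,L \right)} = c 0 \left(-1\right) = 0 \left(-1\right) = 0$)
$y{\left(S,m \right)} = 8$ ($y{\left(S,m \right)} = 0 \left(-3\right) + 8 = 0 + 8 = 8$)
$\frac{3592}{z} + \frac{y{\left(-137,73 \right)}}{v} = \frac{3592}{-51920} + \frac{8}{19021} = 3592 \left(- \frac{1}{51920}\right) + 8 \cdot \frac{1}{19021} = - \frac{449}{6490} + \frac{8}{19021} = - \frac{8488509}{123446290}$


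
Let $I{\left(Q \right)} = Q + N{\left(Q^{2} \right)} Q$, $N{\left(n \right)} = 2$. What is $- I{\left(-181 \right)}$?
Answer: $543$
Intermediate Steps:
$I{\left(Q \right)} = 3 Q$ ($I{\left(Q \right)} = Q + 2 Q = 3 Q$)
$- I{\left(-181 \right)} = - 3 \left(-181\right) = \left(-1\right) \left(-543\right) = 543$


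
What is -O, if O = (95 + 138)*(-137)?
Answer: 31921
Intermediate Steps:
O = -31921 (O = 233*(-137) = -31921)
-O = -1*(-31921) = 31921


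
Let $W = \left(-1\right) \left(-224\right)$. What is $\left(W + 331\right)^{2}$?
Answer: $308025$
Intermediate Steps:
$W = 224$
$\left(W + 331\right)^{2} = \left(224 + 331\right)^{2} = 555^{2} = 308025$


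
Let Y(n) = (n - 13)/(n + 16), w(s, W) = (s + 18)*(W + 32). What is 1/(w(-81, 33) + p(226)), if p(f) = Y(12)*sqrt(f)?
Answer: -1605240/6573457687 + 14*sqrt(226)/6573457687 ≈ -0.00024417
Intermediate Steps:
w(s, W) = (18 + s)*(32 + W)
Y(n) = (-13 + n)/(16 + n)
p(f) = -sqrt(f)/28 (p(f) = ((-13 + 12)/(16 + 12))*sqrt(f) = (-1/28)*sqrt(f) = ((1/28)*(-1))*sqrt(f) = -sqrt(f)/28)
1/(w(-81, 33) + p(226)) = 1/((576 + 18*33 + 32*(-81) + 33*(-81)) - sqrt(226)/28) = 1/((576 + 594 - 2592 - 2673) - sqrt(226)/28) = 1/(-4095 - sqrt(226)/28)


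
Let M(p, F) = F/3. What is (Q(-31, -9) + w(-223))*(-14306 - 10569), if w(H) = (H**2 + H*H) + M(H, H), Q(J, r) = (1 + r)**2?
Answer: -7421282125/3 ≈ -2.4738e+9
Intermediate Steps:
M(p, F) = F/3 (M(p, F) = F*(1/3) = F/3)
w(H) = 2*H**2 + H/3 (w(H) = (H**2 + H*H) + H/3 = (H**2 + H**2) + H/3 = 2*H**2 + H/3)
(Q(-31, -9) + w(-223))*(-14306 - 10569) = ((1 - 9)**2 + (1/3)*(-223)*(1 + 6*(-223)))*(-14306 - 10569) = ((-8)**2 + (1/3)*(-223)*(1 - 1338))*(-24875) = (64 + (1/3)*(-223)*(-1337))*(-24875) = (64 + 298151/3)*(-24875) = (298343/3)*(-24875) = -7421282125/3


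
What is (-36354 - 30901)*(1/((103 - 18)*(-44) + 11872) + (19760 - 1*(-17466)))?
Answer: -20359556878415/8132 ≈ -2.5036e+9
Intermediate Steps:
(-36354 - 30901)*(1/((103 - 18)*(-44) + 11872) + (19760 - 1*(-17466))) = -67255*(1/(85*(-44) + 11872) + (19760 + 17466)) = -67255*(1/(-3740 + 11872) + 37226) = -67255*(1/8132 + 37226) = -67255*302721833/8132 = -20359556878415/8132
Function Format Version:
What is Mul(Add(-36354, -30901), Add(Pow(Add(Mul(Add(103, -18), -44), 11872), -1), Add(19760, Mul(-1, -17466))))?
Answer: Rational(-20359556878415, 8132) ≈ -2.5036e+9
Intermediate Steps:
Mul(Add(-36354, -30901), Add(Pow(Add(Mul(Add(103, -18), -44), 11872), -1), Add(19760, Mul(-1, -17466)))) = Mul(-67255, Add(Pow(Add(Mul(85, -44), 11872), -1), Add(19760, 17466))) = Mul(-67255, Add(Pow(Add(-3740, 11872), -1), 37226)) = Mul(-67255, Add(Pow(8132, -1), 37226)) = Mul(-67255, Add(Rational(1, 8132), 37226)) = Mul(-67255, Rational(302721833, 8132)) = Rational(-20359556878415, 8132)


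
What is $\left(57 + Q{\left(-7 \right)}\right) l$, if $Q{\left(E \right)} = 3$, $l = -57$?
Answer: $-3420$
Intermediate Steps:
$\left(57 + Q{\left(-7 \right)}\right) l = \left(57 + 3\right) \left(-57\right) = 60 \left(-57\right) = -3420$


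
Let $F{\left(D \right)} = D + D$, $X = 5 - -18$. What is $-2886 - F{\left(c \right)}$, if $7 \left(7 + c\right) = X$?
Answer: $- \frac{20150}{7} \approx -2878.6$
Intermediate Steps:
$X = 23$ ($X = 5 + 18 = 23$)
$c = - \frac{26}{7}$ ($c = -7 + \frac{1}{7} \cdot 23 = -7 + \frac{23}{7} = - \frac{26}{7} \approx -3.7143$)
$F{\left(D \right)} = 2 D$
$-2886 - F{\left(c \right)} = -2886 - 2 \left(- \frac{26}{7}\right) = -2886 - - \frac{52}{7} = -2886 + \frac{52}{7} = - \frac{20150}{7}$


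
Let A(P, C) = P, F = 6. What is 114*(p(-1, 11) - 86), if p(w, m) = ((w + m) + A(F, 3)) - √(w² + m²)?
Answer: -7980 - 114*√122 ≈ -9239.2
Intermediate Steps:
p(w, m) = 6 + m + w - √(m² + w²) (p(w, m) = ((w + m) + 6) - √(w² + m²) = ((m + w) + 6) - √(m² + w²) = (6 + m + w) - √(m² + w²) = 6 + m + w - √(m² + w²))
114*(p(-1, 11) - 86) = 114*((6 + 11 - 1 - √(11² + (-1)²)) - 86) = 114*((6 + 11 - 1 - √(121 + 1)) - 86) = 114*((6 + 11 - 1 - √122) - 86) = 114*((16 - √122) - 86) = 114*(-70 - √122) = -7980 - 114*√122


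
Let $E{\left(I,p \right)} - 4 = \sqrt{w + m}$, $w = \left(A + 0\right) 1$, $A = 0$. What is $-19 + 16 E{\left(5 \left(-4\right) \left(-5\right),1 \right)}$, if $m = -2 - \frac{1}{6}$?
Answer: $45 + \frac{8 i \sqrt{78}}{3} \approx 45.0 + 23.551 i$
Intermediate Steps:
$w = 0$ ($w = \left(0 + 0\right) 1 = 0 \cdot 1 = 0$)
$m = - \frac{13}{6}$ ($m = -2 - \frac{1}{6} = - \frac{13}{6} \approx -2.1667$)
$E{\left(I,p \right)} = 4 + \frac{i \sqrt{78}}{6}$ ($E{\left(I,p \right)} = 4 + \sqrt{0 - \frac{13}{6}} = 4 + \sqrt{- \frac{13}{6}} = 4 + \frac{i \sqrt{78}}{6}$)
$-19 + 16 E{\left(5 \left(-4\right) \left(-5\right),1 \right)} = -19 + 16 \left(4 + \frac{i \sqrt{78}}{6}\right) = -19 + \left(64 + \frac{8 i \sqrt{78}}{3}\right) = 45 + \frac{8 i \sqrt{78}}{3}$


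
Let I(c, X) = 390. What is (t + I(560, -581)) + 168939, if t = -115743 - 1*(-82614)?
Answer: 136200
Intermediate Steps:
t = -33129 (t = -115743 + 82614 = -33129)
(t + I(560, -581)) + 168939 = (-33129 + 390) + 168939 = -32739 + 168939 = 136200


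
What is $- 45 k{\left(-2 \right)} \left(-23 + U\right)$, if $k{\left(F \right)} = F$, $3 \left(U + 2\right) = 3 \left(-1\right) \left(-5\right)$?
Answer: $-1800$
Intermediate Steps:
$U = 3$ ($U = -2 + \frac{3 \left(-1\right) \left(-5\right)}{3} = -2 + \frac{\left(-3\right) \left(-5\right)}{3} = -2 + \frac{1}{3} \cdot 15 = -2 + 5 = 3$)
$- 45 k{\left(-2 \right)} \left(-23 + U\right) = - 45 \left(- 2 \left(-23 + 3\right)\right) = - 45 \left(\left(-2\right) \left(-20\right)\right) = \left(-45\right) 40 = -1800$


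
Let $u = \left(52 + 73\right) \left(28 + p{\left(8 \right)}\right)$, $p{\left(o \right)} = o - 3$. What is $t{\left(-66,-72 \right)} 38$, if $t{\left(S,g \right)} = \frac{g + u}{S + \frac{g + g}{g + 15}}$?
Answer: $- \frac{487711}{201} \approx -2426.4$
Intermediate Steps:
$p{\left(o \right)} = -3 + o$
$u = 4125$ ($u = \left(52 + 73\right) \left(28 + \left(-3 + 8\right)\right) = 125 \left(28 + 5\right) = 125 \cdot 33 = 4125$)
$t{\left(S,g \right)} = \frac{4125 + g}{S + \frac{2 g}{15 + g}}$ ($t{\left(S,g \right)} = \frac{g + 4125}{S + \frac{g + g}{g + 15}} = \frac{4125 + g}{S + \frac{2 g}{15 + g}}$)
$t{\left(-66,-72 \right)} 38 = \frac{61875 + \left(-72\right)^{2} + 4140 \left(-72\right)}{2 \left(-72\right) + 15 \left(-66\right) - -4752} \cdot 38 = \frac{61875 + 5184 - 298080}{-144 - 990 + 4752} \cdot 38 = \frac{1}{3618} \left(-231021\right) 38 = \left(- \frac{25669}{402}\right) 38 = - \frac{487711}{201}$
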